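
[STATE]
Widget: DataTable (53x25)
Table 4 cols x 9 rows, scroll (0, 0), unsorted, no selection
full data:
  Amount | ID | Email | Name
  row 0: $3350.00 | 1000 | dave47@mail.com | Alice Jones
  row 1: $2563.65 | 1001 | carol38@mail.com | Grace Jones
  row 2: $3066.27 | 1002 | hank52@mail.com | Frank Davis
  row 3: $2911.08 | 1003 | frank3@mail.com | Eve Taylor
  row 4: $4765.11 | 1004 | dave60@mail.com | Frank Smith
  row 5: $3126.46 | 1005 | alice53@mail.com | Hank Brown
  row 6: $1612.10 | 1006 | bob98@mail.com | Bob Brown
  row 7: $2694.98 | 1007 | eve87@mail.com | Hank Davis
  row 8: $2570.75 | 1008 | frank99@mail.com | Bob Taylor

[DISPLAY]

Amount  │ID  │Email           │Name                  
────────┼────┼────────────────┼───────────           
$3350.00│1000│dave47@mail.com │Alice Jones           
$2563.65│1001│carol38@mail.com│Grace Jones           
$3066.27│1002│hank52@mail.com │Frank Davis           
$2911.08│1003│frank3@mail.com │Eve Taylor            
$4765.11│1004│dave60@mail.com │Frank Smith           
$3126.46│1005│alice53@mail.com│Hank Brown            
$1612.10│1006│bob98@mail.com  │Bob Brown             
$2694.98│1007│eve87@mail.com  │Hank Davis            
$2570.75│1008│frank99@mail.com│Bob Taylor            
                                                     
                                                     
                                                     
                                                     
                                                     
                                                     
                                                     
                                                     
                                                     
                                                     
                                                     
                                                     
                                                     
                                                     


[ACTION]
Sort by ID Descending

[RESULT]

Amount  │ID ▼│Email           │Name                  
────────┼────┼────────────────┼───────────           
$2570.75│1008│frank99@mail.com│Bob Taylor            
$2694.98│1007│eve87@mail.com  │Hank Davis            
$1612.10│1006│bob98@mail.com  │Bob Brown             
$3126.46│1005│alice53@mail.com│Hank Brown            
$4765.11│1004│dave60@mail.com │Frank Smith           
$2911.08│1003│frank3@mail.com │Eve Taylor            
$3066.27│1002│hank52@mail.com │Frank Davis           
$2563.65│1001│carol38@mail.com│Grace Jones           
$3350.00│1000│dave47@mail.com │Alice Jones           
                                                     
                                                     
                                                     
                                                     
                                                     
                                                     
                                                     
                                                     
                                                     
                                                     
                                                     
                                                     
                                                     
                                                     


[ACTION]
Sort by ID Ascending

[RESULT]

Amount  │ID ▲│Email           │Name                  
────────┼────┼────────────────┼───────────           
$3350.00│1000│dave47@mail.com │Alice Jones           
$2563.65│1001│carol38@mail.com│Grace Jones           
$3066.27│1002│hank52@mail.com │Frank Davis           
$2911.08│1003│frank3@mail.com │Eve Taylor            
$4765.11│1004│dave60@mail.com │Frank Smith           
$3126.46│1005│alice53@mail.com│Hank Brown            
$1612.10│1006│bob98@mail.com  │Bob Brown             
$2694.98│1007│eve87@mail.com  │Hank Davis            
$2570.75│1008│frank99@mail.com│Bob Taylor            
                                                     
                                                     
                                                     
                                                     
                                                     
                                                     
                                                     
                                                     
                                                     
                                                     
                                                     
                                                     
                                                     
                                                     


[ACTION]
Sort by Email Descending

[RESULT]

Amount  │ID  │Email          ▼│Name                  
────────┼────┼────────────────┼───────────           
$3066.27│1002│hank52@mail.com │Frank Davis           
$2570.75│1008│frank99@mail.com│Bob Taylor            
$2911.08│1003│frank3@mail.com │Eve Taylor            
$2694.98│1007│eve87@mail.com  │Hank Davis            
$4765.11│1004│dave60@mail.com │Frank Smith           
$3350.00│1000│dave47@mail.com │Alice Jones           
$2563.65│1001│carol38@mail.com│Grace Jones           
$1612.10│1006│bob98@mail.com  │Bob Brown             
$3126.46│1005│alice53@mail.com│Hank Brown            
                                                     
                                                     
                                                     
                                                     
                                                     
                                                     
                                                     
                                                     
                                                     
                                                     
                                                     
                                                     
                                                     
                                                     


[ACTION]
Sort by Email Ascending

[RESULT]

Amount  │ID  │Email          ▲│Name                  
────────┼────┼────────────────┼───────────           
$3126.46│1005│alice53@mail.com│Hank Brown            
$1612.10│1006│bob98@mail.com  │Bob Brown             
$2563.65│1001│carol38@mail.com│Grace Jones           
$3350.00│1000│dave47@mail.com │Alice Jones           
$4765.11│1004│dave60@mail.com │Frank Smith           
$2694.98│1007│eve87@mail.com  │Hank Davis            
$2911.08│1003│frank3@mail.com │Eve Taylor            
$2570.75│1008│frank99@mail.com│Bob Taylor            
$3066.27│1002│hank52@mail.com │Frank Davis           
                                                     
                                                     
                                                     
                                                     
                                                     
                                                     
                                                     
                                                     
                                                     
                                                     
                                                     
                                                     
                                                     
                                                     


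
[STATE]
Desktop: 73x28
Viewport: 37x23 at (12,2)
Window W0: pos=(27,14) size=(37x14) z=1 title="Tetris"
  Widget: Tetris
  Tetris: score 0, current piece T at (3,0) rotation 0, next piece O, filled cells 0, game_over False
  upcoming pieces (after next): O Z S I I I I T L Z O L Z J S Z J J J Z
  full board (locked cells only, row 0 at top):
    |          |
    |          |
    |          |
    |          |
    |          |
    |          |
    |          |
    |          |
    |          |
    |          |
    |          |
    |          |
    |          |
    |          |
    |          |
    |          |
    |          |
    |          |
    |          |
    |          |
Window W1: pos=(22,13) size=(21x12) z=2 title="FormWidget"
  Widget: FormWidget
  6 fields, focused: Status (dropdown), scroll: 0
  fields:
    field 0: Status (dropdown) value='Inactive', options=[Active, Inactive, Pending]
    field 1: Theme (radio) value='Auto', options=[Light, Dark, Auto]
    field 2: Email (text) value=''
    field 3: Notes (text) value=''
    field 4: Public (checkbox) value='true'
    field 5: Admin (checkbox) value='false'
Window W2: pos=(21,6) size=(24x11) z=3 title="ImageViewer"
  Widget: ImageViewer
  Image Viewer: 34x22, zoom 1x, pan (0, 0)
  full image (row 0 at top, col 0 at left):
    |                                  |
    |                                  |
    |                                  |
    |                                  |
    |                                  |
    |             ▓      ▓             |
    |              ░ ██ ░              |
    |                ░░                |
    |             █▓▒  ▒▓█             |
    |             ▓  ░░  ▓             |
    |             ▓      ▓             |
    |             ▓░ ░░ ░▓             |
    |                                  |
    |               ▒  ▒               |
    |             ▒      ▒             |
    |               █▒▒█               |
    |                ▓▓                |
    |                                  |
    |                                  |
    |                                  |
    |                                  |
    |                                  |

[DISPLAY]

                                     
                                     
                                     
                                     
         ┏━━━━━━━━━━━━━━━━━━━━━━┓    
         ┃ ImageViewer          ┃    
         ┠──────────────────────┨    
         ┃                      ┃    
         ┃                      ┃    
         ┃                      ┃    
         ┃                      ┃    
         ┃                      ┃    
         ┃             ▓      ▓ ┃━━━━
         ┃              ░ ██ ░  ┃    
         ┗━━━━━━━━━━━━━━━━━━━━━━┛────
          ┃  Theme:      ( ) L┃:     
          ┃  Email:      [   ]┃      
          ┃  Notes:      [   ]┃      
          ┃  Public:     [x]  ┃      
          ┃  Admin:      [ ]  ┃      
          ┃                   ┃      
          ┃                   ┃e:    
          ┗━━━━━━━━━━━━━━━━━━━┛      


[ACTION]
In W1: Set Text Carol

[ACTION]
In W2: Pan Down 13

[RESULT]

                                     
                                     
                                     
                                     
         ┏━━━━━━━━━━━━━━━━━━━━━━┓    
         ┃ ImageViewer          ┃    
         ┠──────────────────────┨    
         ┃               ▒  ▒   ┃    
         ┃             ▒      ▒ ┃    
         ┃               █▒▒█   ┃    
         ┃                ▓▓    ┃    
         ┃                      ┃    
         ┃                      ┃━━━━
         ┃                      ┃    
         ┗━━━━━━━━━━━━━━━━━━━━━━┛────
          ┃  Theme:      ( ) L┃:     
          ┃  Email:      [   ]┃      
          ┃  Notes:      [   ]┃      
          ┃  Public:     [x]  ┃      
          ┃  Admin:      [ ]  ┃      
          ┃                   ┃      
          ┃                   ┃e:    
          ┗━━━━━━━━━━━━━━━━━━━┛      


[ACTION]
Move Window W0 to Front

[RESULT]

                                     
                                     
                                     
                                     
         ┏━━━━━━━━━━━━━━━━━━━━━━┓    
         ┃ ImageViewer          ┃    
         ┠──────────────────────┨    
         ┃               ▒  ▒   ┃    
         ┃             ▒      ▒ ┃    
         ┃               █▒▒█   ┃    
         ┃                ▓▓    ┃    
         ┃                      ┃    
         ┃     ┏━━━━━━━━━━━━━━━━━━━━━
         ┃     ┃ Tetris              
         ┗━━━━━┠─────────────────────
          ┃  Th┃          │Next:     
          ┃  Em┃          │▓▓        
          ┃  No┃          │▓▓        
          ┃  Pu┃          │          
          ┃  Ad┃          │          
          ┃    ┃          │          
          ┃    ┃          │Score:    
          ┗━━━━┃          │0         


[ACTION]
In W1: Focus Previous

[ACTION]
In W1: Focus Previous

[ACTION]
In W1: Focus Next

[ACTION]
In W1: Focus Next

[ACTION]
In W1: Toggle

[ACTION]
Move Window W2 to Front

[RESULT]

                                     
                                     
                                     
                                     
         ┏━━━━━━━━━━━━━━━━━━━━━━┓    
         ┃ ImageViewer          ┃    
         ┠──────────────────────┨    
         ┃               ▒  ▒   ┃    
         ┃             ▒      ▒ ┃    
         ┃               █▒▒█   ┃    
         ┃                ▓▓    ┃    
         ┃                      ┃    
         ┃                      ┃━━━━
         ┃                      ┃    
         ┗━━━━━━━━━━━━━━━━━━━━━━┛────
          ┃  Th┃          │Next:     
          ┃  Em┃          │▓▓        
          ┃  No┃          │▓▓        
          ┃  Pu┃          │          
          ┃  Ad┃          │          
          ┃    ┃          │          
          ┃    ┃          │Score:    
          ┗━━━━┃          │0         


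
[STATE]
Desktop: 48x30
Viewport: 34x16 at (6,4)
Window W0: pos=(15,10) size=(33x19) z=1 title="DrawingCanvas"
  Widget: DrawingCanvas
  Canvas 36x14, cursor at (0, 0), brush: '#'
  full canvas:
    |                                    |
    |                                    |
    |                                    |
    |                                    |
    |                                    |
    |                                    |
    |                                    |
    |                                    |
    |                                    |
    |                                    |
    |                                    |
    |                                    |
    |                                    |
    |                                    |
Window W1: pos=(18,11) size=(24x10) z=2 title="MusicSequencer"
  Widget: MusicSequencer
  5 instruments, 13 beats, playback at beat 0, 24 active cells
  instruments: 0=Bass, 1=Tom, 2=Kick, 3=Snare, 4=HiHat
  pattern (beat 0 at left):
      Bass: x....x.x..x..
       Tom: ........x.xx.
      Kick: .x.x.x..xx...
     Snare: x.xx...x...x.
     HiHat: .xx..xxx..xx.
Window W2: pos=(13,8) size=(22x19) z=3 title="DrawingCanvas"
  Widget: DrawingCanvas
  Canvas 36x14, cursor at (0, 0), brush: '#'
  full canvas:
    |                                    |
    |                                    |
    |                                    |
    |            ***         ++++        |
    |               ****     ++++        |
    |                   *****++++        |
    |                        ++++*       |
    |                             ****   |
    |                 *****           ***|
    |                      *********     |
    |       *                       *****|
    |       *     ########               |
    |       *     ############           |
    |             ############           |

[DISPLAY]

                                  
                                  
                                  
                                  
       ┏━━━━━━━━━━━━━━━━━━━━┓     
       ┃ DrawingCanvas      ┃     
       ┠────────────────────┨━━━━━
       ┃+                   ┃━━━━━
       ┃                    ┃     
       ┃                    ┃─────
       ┃            ***     ┃012  
       ┃               **** ┃█··  
       ┃                   *┃██·  
       ┃                    ┃···  
       ┃                    ┃·█·  
       ┃                 ***┃██·  


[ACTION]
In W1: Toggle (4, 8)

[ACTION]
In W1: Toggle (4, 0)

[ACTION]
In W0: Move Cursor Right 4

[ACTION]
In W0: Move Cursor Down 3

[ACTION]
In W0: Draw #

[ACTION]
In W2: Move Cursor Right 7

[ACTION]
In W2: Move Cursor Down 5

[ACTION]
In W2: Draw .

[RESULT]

                                  
                                  
                                  
                                  
       ┏━━━━━━━━━━━━━━━━━━━━┓     
       ┃ DrawingCanvas      ┃     
       ┠────────────────────┨━━━━━
       ┃                    ┃━━━━━
       ┃                    ┃     
       ┃                    ┃─────
       ┃            ***     ┃012  
       ┃               **** ┃█··  
       ┃       .           *┃██·  
       ┃                    ┃···  
       ┃                    ┃·█·  
       ┃                 ***┃██·  


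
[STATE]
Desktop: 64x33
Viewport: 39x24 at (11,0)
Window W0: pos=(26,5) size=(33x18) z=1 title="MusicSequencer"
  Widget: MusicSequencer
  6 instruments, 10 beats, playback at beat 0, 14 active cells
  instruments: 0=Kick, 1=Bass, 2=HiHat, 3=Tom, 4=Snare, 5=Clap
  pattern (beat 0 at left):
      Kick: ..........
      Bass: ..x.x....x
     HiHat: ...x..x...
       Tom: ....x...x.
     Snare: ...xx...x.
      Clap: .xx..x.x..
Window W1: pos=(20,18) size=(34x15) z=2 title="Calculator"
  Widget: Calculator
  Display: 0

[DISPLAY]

                                       
                                       
                                       
                                       
                                       
               ┏━━━━━━━━━━━━━━━━━━━━━━━
               ┃ MusicSequencer        
               ┠───────────────────────
               ┃      ▼123456789       
               ┃  Kick··········       
               ┃  Bass··█·█····█       
               ┃ HiHat···█··█···       
               ┃   Tom····█···█·       
               ┃ Snare···██···█·       
               ┃  Clap·██··█·█··       
               ┃                       
               ┃                       
               ┃                       
         ┏━━━━━━━━━━━━━━━━━━━━━━━━━━━━━
         ┃ Calculator                  
         ┠─────────────────────────────
         ┃                             
         ┃┌───┬───┬───┬───┐            
         ┃│ 7 │ 8 │ 9 │ ÷ │            


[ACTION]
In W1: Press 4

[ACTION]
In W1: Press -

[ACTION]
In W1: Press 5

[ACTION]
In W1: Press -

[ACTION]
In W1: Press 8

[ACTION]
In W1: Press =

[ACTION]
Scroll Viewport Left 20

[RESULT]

                                       
                                       
                                       
                                       
                                       
                          ┏━━━━━━━━━━━━
                          ┃ MusicSequen
                          ┠────────────
                          ┃      ▼12345
                          ┃  Kick······
                          ┃  Bass··█·█·
                          ┃ HiHat···█··
                          ┃   Tom····█·
                          ┃ Snare···██·
                          ┃  Clap·██··█
                          ┃            
                          ┃            
                          ┃            
                    ┏━━━━━━━━━━━━━━━━━━
                    ┃ Calculator       
                    ┠──────────────────
                    ┃                  
                    ┃┌───┬───┬───┬───┐ 
                    ┃│ 7 │ 8 │ 9 │ ÷ │ 


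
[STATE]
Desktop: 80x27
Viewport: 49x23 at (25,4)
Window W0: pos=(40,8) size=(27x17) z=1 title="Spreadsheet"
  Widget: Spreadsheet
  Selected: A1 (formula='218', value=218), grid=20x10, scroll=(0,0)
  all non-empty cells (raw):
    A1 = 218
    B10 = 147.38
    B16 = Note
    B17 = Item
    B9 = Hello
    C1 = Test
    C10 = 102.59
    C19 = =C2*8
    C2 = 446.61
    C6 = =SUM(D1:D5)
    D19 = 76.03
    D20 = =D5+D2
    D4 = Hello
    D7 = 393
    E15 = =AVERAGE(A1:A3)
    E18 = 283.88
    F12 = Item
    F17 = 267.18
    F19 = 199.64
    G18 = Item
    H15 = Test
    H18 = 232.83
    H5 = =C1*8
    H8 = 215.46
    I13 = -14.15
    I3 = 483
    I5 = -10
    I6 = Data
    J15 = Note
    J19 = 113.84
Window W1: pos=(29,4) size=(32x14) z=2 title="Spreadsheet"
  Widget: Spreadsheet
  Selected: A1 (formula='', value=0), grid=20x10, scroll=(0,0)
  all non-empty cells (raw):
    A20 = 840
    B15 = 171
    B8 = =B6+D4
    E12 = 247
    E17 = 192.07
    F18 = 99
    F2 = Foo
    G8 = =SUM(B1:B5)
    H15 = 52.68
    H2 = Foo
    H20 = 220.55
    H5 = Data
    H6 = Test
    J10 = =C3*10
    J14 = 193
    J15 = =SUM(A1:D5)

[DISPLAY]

    ┏━━━━━━━━━━━━━━━━━━━━━━━━━━━━━━┓             
    ┃ Spreadsheet                  ┃             
    ┠──────────────────────────────┨             
    ┃A1:                           ┃             
    ┃       A       B       C      ┃━━━━━┓       
    ┃------------------------------┃     ┃       
    ┃  1      [0]       0       0  ┃─────┨       
    ┃  2        0       0       0  ┃     ┃       
    ┃  3        0       0       0  ┃   C ┃       
    ┃  4        0       0       0  ┃-----┃       
    ┃  5        0       0       0  ┃Test ┃       
    ┃  6        0       0       0  ┃  446┃       
    ┃  7        0       0       0  ┃     ┃       
    ┗━━━━━━━━━━━━━━━━━━━━━━━━━━━━━━┛     ┃       
               ┃  5        0       0     ┃       
               ┃  6        0       0     ┃       
               ┃  7        0       0     ┃       
               ┃  8        0       0     ┃       
               ┃  9        0Hello        ┃       
               ┃ 10        0  147.38  102┃       
               ┗━━━━━━━━━━━━━━━━━━━━━━━━━┛       
                                                 
                                                 


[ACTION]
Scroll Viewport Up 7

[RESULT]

                                                 
                                                 
                                                 
                                                 
    ┏━━━━━━━━━━━━━━━━━━━━━━━━━━━━━━┓             
    ┃ Spreadsheet                  ┃             
    ┠──────────────────────────────┨             
    ┃A1:                           ┃             
    ┃       A       B       C      ┃━━━━━┓       
    ┃------------------------------┃     ┃       
    ┃  1      [0]       0       0  ┃─────┨       
    ┃  2        0       0       0  ┃     ┃       
    ┃  3        0       0       0  ┃   C ┃       
    ┃  4        0       0       0  ┃-----┃       
    ┃  5        0       0       0  ┃Test ┃       
    ┃  6        0       0       0  ┃  446┃       
    ┃  7        0       0       0  ┃     ┃       
    ┗━━━━━━━━━━━━━━━━━━━━━━━━━━━━━━┛     ┃       
               ┃  5        0       0     ┃       
               ┃  6        0       0     ┃       
               ┃  7        0       0     ┃       
               ┃  8        0       0     ┃       
               ┃  9        0Hello        ┃       


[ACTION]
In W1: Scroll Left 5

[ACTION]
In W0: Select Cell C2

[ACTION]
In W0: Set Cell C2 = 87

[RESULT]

                                                 
                                                 
                                                 
                                                 
    ┏━━━━━━━━━━━━━━━━━━━━━━━━━━━━━━┓             
    ┃ Spreadsheet                  ┃             
    ┠──────────────────────────────┨             
    ┃A1:                           ┃             
    ┃       A       B       C      ┃━━━━━┓       
    ┃------------------------------┃     ┃       
    ┃  1      [0]       0       0  ┃─────┨       
    ┃  2        0       0       0  ┃     ┃       
    ┃  3        0       0       0  ┃   C ┃       
    ┃  4        0       0       0  ┃-----┃       
    ┃  5        0       0       0  ┃Test ┃       
    ┃  6        0       0       0  ┃    [┃       
    ┃  7        0       0       0  ┃     ┃       
    ┗━━━━━━━━━━━━━━━━━━━━━━━━━━━━━━┛     ┃       
               ┃  5        0       0     ┃       
               ┃  6        0       0     ┃       
               ┃  7        0       0     ┃       
               ┃  8        0       0     ┃       
               ┃  9        0Hello        ┃       


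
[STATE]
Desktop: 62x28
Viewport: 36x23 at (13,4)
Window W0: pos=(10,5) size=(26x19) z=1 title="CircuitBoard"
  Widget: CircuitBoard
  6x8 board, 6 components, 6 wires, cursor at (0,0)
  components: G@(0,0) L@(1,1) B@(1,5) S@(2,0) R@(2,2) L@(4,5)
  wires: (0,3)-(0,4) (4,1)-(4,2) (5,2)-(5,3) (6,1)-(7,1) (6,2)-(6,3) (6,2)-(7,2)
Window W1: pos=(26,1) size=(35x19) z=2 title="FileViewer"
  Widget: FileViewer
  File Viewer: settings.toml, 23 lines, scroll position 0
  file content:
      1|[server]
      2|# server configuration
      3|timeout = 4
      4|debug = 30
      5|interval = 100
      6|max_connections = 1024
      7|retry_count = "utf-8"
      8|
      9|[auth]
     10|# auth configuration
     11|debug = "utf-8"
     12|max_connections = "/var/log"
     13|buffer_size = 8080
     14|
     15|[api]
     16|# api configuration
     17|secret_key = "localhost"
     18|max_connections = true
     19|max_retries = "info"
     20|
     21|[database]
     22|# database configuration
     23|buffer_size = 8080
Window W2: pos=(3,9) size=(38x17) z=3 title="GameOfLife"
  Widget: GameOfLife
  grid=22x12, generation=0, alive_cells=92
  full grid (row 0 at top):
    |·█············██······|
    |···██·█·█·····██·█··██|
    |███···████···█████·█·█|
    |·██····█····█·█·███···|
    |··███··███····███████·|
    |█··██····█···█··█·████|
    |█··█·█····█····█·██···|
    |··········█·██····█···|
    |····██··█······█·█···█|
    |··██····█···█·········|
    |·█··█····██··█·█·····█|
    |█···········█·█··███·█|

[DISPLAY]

             ┃[server]              
━━━━━━━━━━━━━┃# server configuration
ircuitBoard  ┃timeout = 4           
─────────────┃debug = 30            
 0 1 2 3 4 5 ┃interval = 100        
━━━━━━━━━━━━━━━━━━━━━━━━━━━┓s = 1024
fe                         ┃"utf-8" 
───────────────────────────┨        
                           ┃        
·····██······              ┃ration  
·····██·█··██              ┃"       
█···█████·█·█              ┃s = "/va
···█·█·███···              ┃8080    
█····███████·              ┃        
█···█··█·████              ┃        
·█····█·██···              ┃━━━━━━━━
·█·██····█···              ┃        
······█·█···█              ┃        
···█·········              ┃        
██··█·█·····█              ┃        
···█·█··███·█              ┃        
━━━━━━━━━━━━━━━━━━━━━━━━━━━┛        
                                    


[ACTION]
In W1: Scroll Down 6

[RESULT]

             ┃retry_count = "utf-8" 
━━━━━━━━━━━━━┃                      
ircuitBoard  ┃[auth]                
─────────────┃# auth configuration  
 0 1 2 3 4 5 ┃debug = "utf-8"       
━━━━━━━━━━━━━━━━━━━━━━━━━━━┓s = "/va
fe                         ┃8080    
───────────────────────────┨        
                           ┃        
·····██······              ┃ation   
·····██·█··██              ┃localhos
█···█████·█·█              ┃s = true
···█·█·███···              ┃"info"  
█····███████·              ┃        
█···█··█·████              ┃        
·█····█·██···              ┃━━━━━━━━
·█·██····█···              ┃        
······█·█···█              ┃        
···█·········              ┃        
██··█·█·····█              ┃        
···█·█··███·█              ┃        
━━━━━━━━━━━━━━━━━━━━━━━━━━━┛        
                                    


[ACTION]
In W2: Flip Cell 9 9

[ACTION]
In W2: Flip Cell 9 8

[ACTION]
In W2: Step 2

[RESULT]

             ┃retry_count = "utf-8" 
━━━━━━━━━━━━━┃                      
ircuitBoard  ┃[auth]                
─────────────┃# auth configuration  
 0 1 2 3 4 5 ┃debug = "utf-8"       
━━━━━━━━━━━━━━━━━━━━━━━━━━━┓s = "/va
fe                         ┃8080    
───────────────────────────┨        
                           ┃        
······███····              ┃ation   
█·····███████              ┃localhos
█········██·█              ┃s = true
···········█·              ┃"info"  
██···········              ┃        
···█·██····██              ┃        
···████······              ┃━━━━━━━━
█····██······              ┃        
··█████······              ┃        
·····██······              ┃        
··██····█····              ┃        
·██··█·······              ┃        
━━━━━━━━━━━━━━━━━━━━━━━━━━━┛        
                                    


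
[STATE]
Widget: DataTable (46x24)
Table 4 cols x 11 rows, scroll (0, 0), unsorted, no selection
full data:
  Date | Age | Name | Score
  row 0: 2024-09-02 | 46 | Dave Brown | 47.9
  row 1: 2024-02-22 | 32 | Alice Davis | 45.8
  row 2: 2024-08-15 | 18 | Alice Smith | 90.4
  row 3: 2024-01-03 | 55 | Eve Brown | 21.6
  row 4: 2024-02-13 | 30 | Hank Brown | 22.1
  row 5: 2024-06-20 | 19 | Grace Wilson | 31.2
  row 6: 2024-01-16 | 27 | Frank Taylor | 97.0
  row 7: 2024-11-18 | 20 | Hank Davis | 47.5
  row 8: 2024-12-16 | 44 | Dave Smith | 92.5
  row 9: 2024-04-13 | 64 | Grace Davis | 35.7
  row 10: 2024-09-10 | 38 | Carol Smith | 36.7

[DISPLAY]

Date      │Age│Name        │Score             
──────────┼───┼────────────┼─────             
2024-09-02│46 │Dave Brown  │47.9              
2024-02-22│32 │Alice Davis │45.8              
2024-08-15│18 │Alice Smith │90.4              
2024-01-03│55 │Eve Brown   │21.6              
2024-02-13│30 │Hank Brown  │22.1              
2024-06-20│19 │Grace Wilson│31.2              
2024-01-16│27 │Frank Taylor│97.0              
2024-11-18│20 │Hank Davis  │47.5              
2024-12-16│44 │Dave Smith  │92.5              
2024-04-13│64 │Grace Davis │35.7              
2024-09-10│38 │Carol Smith │36.7              
                                              
                                              
                                              
                                              
                                              
                                              
                                              
                                              
                                              
                                              
                                              


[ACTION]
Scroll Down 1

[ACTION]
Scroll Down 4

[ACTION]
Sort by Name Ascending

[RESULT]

Date      │Age│Name       ▲│Score             
──────────┼───┼────────────┼─────             
2024-02-22│32 │Alice Davis │45.8              
2024-08-15│18 │Alice Smith │90.4              
2024-09-10│38 │Carol Smith │36.7              
2024-09-02│46 │Dave Brown  │47.9              
2024-12-16│44 │Dave Smith  │92.5              
2024-01-03│55 │Eve Brown   │21.6              
2024-01-16│27 │Frank Taylor│97.0              
2024-04-13│64 │Grace Davis │35.7              
2024-06-20│19 │Grace Wilson│31.2              
2024-02-13│30 │Hank Brown  │22.1              
2024-11-18│20 │Hank Davis  │47.5              
                                              
                                              
                                              
                                              
                                              
                                              
                                              
                                              
                                              
                                              
                                              


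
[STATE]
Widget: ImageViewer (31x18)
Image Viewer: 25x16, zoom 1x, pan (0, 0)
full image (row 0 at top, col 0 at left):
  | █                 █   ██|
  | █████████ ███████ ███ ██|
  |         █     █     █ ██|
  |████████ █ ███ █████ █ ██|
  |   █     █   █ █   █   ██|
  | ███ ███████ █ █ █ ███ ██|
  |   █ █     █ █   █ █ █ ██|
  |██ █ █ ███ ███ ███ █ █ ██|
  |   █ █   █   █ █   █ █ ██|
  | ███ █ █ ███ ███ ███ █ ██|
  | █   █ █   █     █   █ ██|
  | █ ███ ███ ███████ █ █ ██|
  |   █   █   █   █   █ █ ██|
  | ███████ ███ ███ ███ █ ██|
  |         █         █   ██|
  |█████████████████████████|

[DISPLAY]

 █                 █   ██      
 █████████ ███████ ███ ██      
         █     █     █ ██      
████████ █ ███ █████ █ ██      
   █     █   █ █   █   ██      
 ███ ███████ █ █ █ ███ ██      
   █ █     █ █   █ █ █ ██      
██ █ █ ███ ███ ███ █ █ ██      
   █ █   █   █ █   █ █ ██      
 ███ █ █ ███ ███ ███ █ ██      
 █   █ █   █     █   █ ██      
 █ ███ ███ ███████ █ █ ██      
   █   █   █   █   █ █ ██      
 ███████ ███ ███ ███ █ ██      
         █         █   ██      
█████████████████████████      
                               
                               


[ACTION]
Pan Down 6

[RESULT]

   █ █     █ █   █ █ █ ██      
██ █ █ ███ ███ ███ █ █ ██      
   █ █   █   █ █   █ █ ██      
 ███ █ █ ███ ███ ███ █ ██      
 █   █ █   █     █   █ ██      
 █ ███ ███ ███████ █ █ ██      
   █   █   █   █   █ █ ██      
 ███████ ███ ███ ███ █ ██      
         █         █   ██      
█████████████████████████      
                               
                               
                               
                               
                               
                               
                               
                               


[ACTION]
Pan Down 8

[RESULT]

         █         █   ██      
█████████████████████████      
                               
                               
                               
                               
                               
                               
                               
                               
                               
                               
                               
                               
                               
                               
                               
                               


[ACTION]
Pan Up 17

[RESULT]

 █                 █   ██      
 █████████ ███████ ███ ██      
         █     █     █ ██      
████████ █ ███ █████ █ ██      
   █     █   █ █   █   ██      
 ███ ███████ █ █ █ ███ ██      
   █ █     █ █   █ █ █ ██      
██ █ █ ███ ███ ███ █ █ ██      
   █ █   █   █ █   █ █ ██      
 ███ █ █ ███ ███ ███ █ ██      
 █   █ █   █     █   █ ██      
 █ ███ ███ ███████ █ █ ██      
   █   █   █   █   █ █ ██      
 ███████ ███ ███ ███ █ ██      
         █         █   ██      
█████████████████████████      
                               
                               


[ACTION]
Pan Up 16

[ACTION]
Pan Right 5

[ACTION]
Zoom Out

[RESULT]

              █   ██           
█████ ███████ ███ ██           
    █     █     █ ██           
███ █ ███ █████ █ ██           
    █   █ █   █   ██           
███████ █ █ █ ███ ██           
█     █ █   █ █ █ ██           
█ ███ ███ ███ █ █ ██           
█   █   █ █   █ █ ██           
█ █ ███ ███ ███ █ ██           
█ █   █     █   █ ██           
█ ███ ███████ █ █ ██           
  █   █   █   █ █ ██           
███ ███ ███ ███ █ ██           
    █         █   ██           
████████████████████           
                               
                               
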